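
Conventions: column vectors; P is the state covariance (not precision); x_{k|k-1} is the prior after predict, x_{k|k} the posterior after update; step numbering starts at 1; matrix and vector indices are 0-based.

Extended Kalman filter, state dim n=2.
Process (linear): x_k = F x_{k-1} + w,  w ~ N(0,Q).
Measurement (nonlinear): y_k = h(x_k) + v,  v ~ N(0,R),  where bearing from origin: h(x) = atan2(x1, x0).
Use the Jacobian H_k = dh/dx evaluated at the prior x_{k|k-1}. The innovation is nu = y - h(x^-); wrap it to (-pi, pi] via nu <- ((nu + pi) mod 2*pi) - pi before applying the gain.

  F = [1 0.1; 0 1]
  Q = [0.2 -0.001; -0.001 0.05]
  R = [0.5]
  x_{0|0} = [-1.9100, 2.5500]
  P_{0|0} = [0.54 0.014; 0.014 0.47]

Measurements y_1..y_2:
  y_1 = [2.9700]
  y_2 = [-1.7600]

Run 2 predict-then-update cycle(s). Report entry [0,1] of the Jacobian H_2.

step 1: x^-=[-1.6550, 2.5500]  P^-=[0.7475 0.0600; 0.0600 0.5200]  H_jac=[-0.2759 -0.1791]  S=[0.5795]  K=[-0.3745; -0.1893]  nu=[0.8235]  x^+=[-1.9634, 2.3941]  P^+=[0.6662 0.0189; 0.0189 0.4992]
step 2: x^-=[-1.7240, 2.3941]  P^-=[0.8750 0.0679; 0.0679 0.5492]  H_jac=[-0.2751 -0.1981]  S=[0.5951]  K=[-0.4270; -0.2142]  nu=[2.3283]  x^+=[-2.7181, 1.8955]  P^+=[0.7665 0.0134; 0.0134 0.5219]

H_jac[0,1] = -0.1981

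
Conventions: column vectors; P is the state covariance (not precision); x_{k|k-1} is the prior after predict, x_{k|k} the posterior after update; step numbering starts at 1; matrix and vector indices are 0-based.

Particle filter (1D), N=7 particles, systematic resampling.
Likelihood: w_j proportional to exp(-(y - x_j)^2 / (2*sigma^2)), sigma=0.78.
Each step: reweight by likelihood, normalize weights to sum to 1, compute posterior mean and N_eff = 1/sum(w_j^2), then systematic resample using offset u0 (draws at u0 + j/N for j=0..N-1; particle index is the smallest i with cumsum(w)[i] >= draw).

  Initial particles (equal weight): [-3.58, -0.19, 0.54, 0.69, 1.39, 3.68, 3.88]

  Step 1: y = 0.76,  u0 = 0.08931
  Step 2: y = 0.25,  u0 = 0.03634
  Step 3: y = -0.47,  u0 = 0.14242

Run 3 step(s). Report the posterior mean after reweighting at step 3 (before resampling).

step 1: w=[0.0000, 0.1509, 0.3045, 0.3156, 0.2287, 0.0003, 0.0001]  mean=0.6728  Neff=3.7405  idx=[1, 2, 2, 3, 3, 4, 4]
step 2: w=[0.1668, 0.1825, 0.1825, 0.1668, 0.1668, 0.0672, 0.0672]  mean=0.5825  Neff=6.2826  idx=[0, 1, 1, 2, 3, 4, 5]
step 3: w=[0.3173, 0.1463, 0.1463, 0.1463, 0.1120, 0.1120, 0.0197]  mean=0.3587  Neff=5.2523  idx=[0, 0, 1, 2, 3, 4, 6]

post_mean = 0.3587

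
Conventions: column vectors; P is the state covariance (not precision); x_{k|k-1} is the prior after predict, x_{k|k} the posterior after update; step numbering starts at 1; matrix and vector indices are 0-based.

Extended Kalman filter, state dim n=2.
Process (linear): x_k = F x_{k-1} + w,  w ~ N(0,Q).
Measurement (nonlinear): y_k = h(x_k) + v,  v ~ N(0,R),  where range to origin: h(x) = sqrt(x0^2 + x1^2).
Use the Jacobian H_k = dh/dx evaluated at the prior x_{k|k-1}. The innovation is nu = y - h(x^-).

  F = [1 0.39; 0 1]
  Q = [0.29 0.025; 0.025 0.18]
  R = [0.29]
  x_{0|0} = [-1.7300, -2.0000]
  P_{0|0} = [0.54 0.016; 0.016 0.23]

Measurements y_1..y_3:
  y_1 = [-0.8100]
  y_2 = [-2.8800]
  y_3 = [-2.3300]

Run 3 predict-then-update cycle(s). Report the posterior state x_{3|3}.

step 1: x^-=[-2.5100, -2.0000]  P^-=[0.8775 0.1307; 0.1307 0.4100]  H_jac=[-0.7821 -0.6232]  S=[1.1133]  K=[-0.6896; -0.3213]  nu=[-4.0194]  x^+=[0.2616, -0.7085]  P^+=[0.3481 -0.1160; -0.1160 0.2951]
step 2: x^-=[-0.0148, -0.7085]  P^-=[0.5925 0.0241; 0.0241 0.4751]  H_jac=[-0.0208 -0.9998]  S=[0.7661]  K=[-0.0476; -0.6206]  nu=[-3.5887]  x^+=[0.1559, 1.5186]  P^+=[0.5908 0.0015; 0.0015 0.1800]
step 3: x^-=[0.7482, 1.5186]  P^-=[0.9093 0.0967; 0.0967 0.3600]  H_jac=[0.4420 0.8970]  S=[0.8339]  K=[0.5859; 0.4385]  nu=[-4.0230]  x^+=[-1.6089, -0.2453]  P^+=[0.6230 -0.1175; -0.1175 0.1997]

x_post = [-1.6089, -0.2453]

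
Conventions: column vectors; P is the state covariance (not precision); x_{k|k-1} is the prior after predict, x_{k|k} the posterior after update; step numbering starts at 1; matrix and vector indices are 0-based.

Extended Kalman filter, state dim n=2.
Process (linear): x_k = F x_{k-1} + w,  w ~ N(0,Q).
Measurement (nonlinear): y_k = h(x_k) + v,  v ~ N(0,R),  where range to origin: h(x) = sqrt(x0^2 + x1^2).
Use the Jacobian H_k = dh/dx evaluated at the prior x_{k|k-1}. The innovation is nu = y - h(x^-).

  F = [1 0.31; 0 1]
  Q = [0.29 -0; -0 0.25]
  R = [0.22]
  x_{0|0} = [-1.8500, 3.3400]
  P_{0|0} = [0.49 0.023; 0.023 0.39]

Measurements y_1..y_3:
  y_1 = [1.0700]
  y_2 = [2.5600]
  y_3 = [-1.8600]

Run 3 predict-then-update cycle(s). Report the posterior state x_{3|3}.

x_post = [-2.6764, 0.0454]

step 1: x^-=[-0.8146, 3.3400]  P^-=[0.8317 0.1439; 0.1439 0.6400]  H_jac=[-0.2369 0.9715]  S=[0.8045]  K=[-0.0712; 0.7305]  nu=[-2.3679]  x^+=[-0.6460, 1.6103]  P^+=[0.8277 0.1857; 0.1857 0.2107]
step 2: x^-=[-0.1468, 1.6103]  P^-=[1.2531 0.2511; 0.2511 0.4607]  H_jac=[-0.0908 0.9959]  S=[0.6418]  K=[0.2123; 0.6793]  nu=[0.9430]  x^+=[0.0533, 2.2509]  P^+=[1.2242 0.1585; 0.1585 0.1645]
step 3: x^-=[0.7511, 2.2509]  P^-=[1.6282 0.2095; 0.2095 0.4145]  H_jac=[0.3165 0.9486]  S=[0.8820]  K=[0.8097; 0.5210]  nu=[-4.2329]  x^+=[-2.6764, 0.0454]  P^+=[1.0500 -0.1626; -0.1626 0.1751]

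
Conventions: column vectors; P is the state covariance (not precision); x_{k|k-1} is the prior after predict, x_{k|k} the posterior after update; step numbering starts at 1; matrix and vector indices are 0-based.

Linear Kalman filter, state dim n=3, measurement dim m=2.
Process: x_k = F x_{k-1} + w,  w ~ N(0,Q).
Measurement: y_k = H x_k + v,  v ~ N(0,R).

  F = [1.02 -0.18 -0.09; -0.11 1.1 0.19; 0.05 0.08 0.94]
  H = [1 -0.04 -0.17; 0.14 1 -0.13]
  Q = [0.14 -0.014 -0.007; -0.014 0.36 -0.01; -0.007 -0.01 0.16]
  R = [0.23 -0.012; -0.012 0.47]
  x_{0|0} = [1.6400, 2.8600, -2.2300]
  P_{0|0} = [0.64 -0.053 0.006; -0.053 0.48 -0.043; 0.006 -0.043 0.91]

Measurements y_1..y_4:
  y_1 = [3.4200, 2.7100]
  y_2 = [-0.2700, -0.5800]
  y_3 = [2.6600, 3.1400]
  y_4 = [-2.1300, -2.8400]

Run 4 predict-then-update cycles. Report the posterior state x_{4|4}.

x_post = [-0.4174, -0.6868, -0.2127]

step 1: x^-=[1.3587, 2.5419, -1.7854]  P^-=[0.8457 -0.2500 -0.0488; -0.2500 0.9760 0.1431; -0.0488 0.1431 0.9624]  S=[1.1437 -0.1760; -0.1760 1.3734]  K=[0.7564 0.0058; -0.1740 0.6493; -0.1933 -0.0166]  nu=[1.8595, -0.2542]  x^+=[2.7637, 2.0532, -2.1406]  P^+=[0.1929 -0.0183 0.1161; -0.0183 0.3225 0.0979; 0.1161 0.0979 0.9204]
step 2: x^-=[2.6421, 1.5478, -1.7097]  P^-=[0.3472 -0.1255 0.0126; -0.1255 0.8263 0.2727; 0.0126 0.2727 1.0013]  S=[0.6169 -0.1460; -0.1460 1.2136]  K=[0.5683 0.0037; -0.1867 0.6148; -0.2523 0.0885]  nu=[-3.1408, -2.7199]  x^+=[0.8472, 0.4620, -1.1580]  P^+=[0.1485 -0.0119 0.1078; -0.0119 0.3127 0.1525; 0.1078 0.1525 0.9460]
step 3: x^-=[0.8852, 0.1950, -1.0092]  P^-=[0.3018 -0.1207 -0.0088; -0.1207 0.8364 0.3350; -0.0088 0.3350 1.0313]  S=[0.5802 -0.1542; -0.1542 1.2092]  K=[0.5322 0.0040; -0.2000 0.6162; -0.3070 0.1260]  nu=[1.6110, 2.6899]  x^+=[1.7533, 1.5304, -1.1648]  P^+=[0.1381 -0.0114 0.0955; -0.0114 0.3160 0.1724; 0.0955 0.1724 0.9455]
step 4: x^-=[1.6178, 1.2692, -0.8849]  P^-=[0.2939 -0.1248 -0.0246; -0.1248 0.8491 0.3573; -0.0246 0.3573 1.0326]  S=[0.5783 -0.1612; -0.1612 1.2153]  K=[0.5250 0.0034; -0.2072 0.6186; -0.3327 0.1366]  nu=[-3.8474, -4.4507]  x^+=[-0.4174, -0.6868, -0.2127]  P^+=[0.1350 -0.0123 0.0872; -0.0123 0.3179 0.1770; 0.0872 0.1770 0.9312]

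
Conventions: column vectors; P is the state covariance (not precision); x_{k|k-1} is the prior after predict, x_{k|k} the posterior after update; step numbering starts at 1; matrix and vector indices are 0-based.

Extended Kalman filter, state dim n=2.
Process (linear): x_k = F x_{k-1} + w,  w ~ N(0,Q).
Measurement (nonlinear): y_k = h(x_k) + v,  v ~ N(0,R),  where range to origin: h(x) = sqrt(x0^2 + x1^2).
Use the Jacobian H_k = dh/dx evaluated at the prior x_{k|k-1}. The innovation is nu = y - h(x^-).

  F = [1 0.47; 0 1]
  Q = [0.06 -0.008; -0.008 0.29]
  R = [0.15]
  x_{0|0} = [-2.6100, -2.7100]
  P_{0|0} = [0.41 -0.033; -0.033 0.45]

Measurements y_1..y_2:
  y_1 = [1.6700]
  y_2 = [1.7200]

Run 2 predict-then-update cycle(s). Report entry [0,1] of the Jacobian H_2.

step 1: x^-=[-3.8837, -2.7100]  P^-=[0.5384 0.1705; 0.1705 0.7400]  H_jac=[-0.8201 -0.5722]  S=[0.9144]  K=[-0.5895; -0.6160]  nu=[-3.0657]  x^+=[-2.0763, -0.8215]  P^+=[0.2206 -0.1616; -0.1616 0.3930]
step 2: x^-=[-2.4625, -0.8215]  P^-=[0.2155 0.0151; 0.0151 0.6830]  H_jac=[-0.9486 -0.3165]  S=[0.4214]  K=[-0.4965; -0.5470]  nu=[-0.8759]  x^+=[-2.0276, -0.3424]  P^+=[0.1116 -0.0993; -0.0993 0.5569]

H_jac[0,1] = -0.3165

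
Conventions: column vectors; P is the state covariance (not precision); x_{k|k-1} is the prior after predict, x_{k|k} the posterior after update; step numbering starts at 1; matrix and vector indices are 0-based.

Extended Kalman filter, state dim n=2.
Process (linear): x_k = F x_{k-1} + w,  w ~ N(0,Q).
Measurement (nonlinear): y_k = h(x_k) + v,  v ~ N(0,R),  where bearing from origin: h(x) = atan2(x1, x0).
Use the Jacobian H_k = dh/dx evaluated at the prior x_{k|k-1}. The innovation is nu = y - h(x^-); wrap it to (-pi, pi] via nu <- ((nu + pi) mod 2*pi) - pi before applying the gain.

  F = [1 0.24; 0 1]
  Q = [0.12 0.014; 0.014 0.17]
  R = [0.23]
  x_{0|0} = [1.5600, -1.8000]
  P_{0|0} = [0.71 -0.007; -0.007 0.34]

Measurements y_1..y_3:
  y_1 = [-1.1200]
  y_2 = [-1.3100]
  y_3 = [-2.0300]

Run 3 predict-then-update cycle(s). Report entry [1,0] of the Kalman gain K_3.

K[1,0] = 0.2193

step 1: x^-=[1.1280, -1.8000]  P^-=[0.8462 0.0886; 0.0886 0.5100]  H_jac=[0.3989 0.2500]  S=[0.4142]  K=[0.8685; 0.3931]  nu=[-0.1090]  x^+=[1.0333, -1.8429]  P^+=[0.5338 -0.0528; -0.0528 0.4460]
step 2: x^-=[0.5911, -1.8429]  P^-=[0.6542 0.0682; 0.0682 0.6160]  H_jac=[0.4920 0.1578]  S=[0.4143]  K=[0.8029; 0.3156]  nu=[-0.0496]  x^+=[0.5513, -1.8585]  P^+=[0.3871 -0.0368; -0.0368 0.5747]
step 3: x^-=[0.1052, -1.8585]  P^-=[0.5226 0.1152; 0.1152 0.7447]  H_jac=[0.5364 0.0304]  S=[0.3848]  K=[0.7375; 0.2193]  nu=[-0.5158]  x^+=[-0.2752, -1.9716]  P^+=[0.3133 0.0529; 0.0529 0.7262]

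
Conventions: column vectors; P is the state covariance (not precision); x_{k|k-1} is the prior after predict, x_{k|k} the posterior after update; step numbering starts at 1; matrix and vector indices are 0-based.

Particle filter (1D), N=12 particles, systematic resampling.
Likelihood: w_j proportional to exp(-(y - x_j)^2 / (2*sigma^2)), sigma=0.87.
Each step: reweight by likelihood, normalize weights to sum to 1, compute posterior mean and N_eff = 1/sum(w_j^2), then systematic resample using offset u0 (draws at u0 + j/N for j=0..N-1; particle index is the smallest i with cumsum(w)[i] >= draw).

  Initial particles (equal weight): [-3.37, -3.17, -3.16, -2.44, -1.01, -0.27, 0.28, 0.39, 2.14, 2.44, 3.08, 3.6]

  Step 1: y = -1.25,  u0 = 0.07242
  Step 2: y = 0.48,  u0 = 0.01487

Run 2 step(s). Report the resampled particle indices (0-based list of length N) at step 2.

resampled_idx = [3, 5, 6, 7, 8, 8, 9, 9, 10, 10, 11, 11]

step 1: w=[0.0206, 0.0351, 0.0360, 0.1572, 0.3855, 0.2124, 0.0853, 0.0678, 0.0002, 0.0000, 0.0000, 0.0000]  mean=-1.0735  Neff=4.2872  idx=[2, 3, 3, 4, 4, 4, 4, 5, 5, 5, 6, 7]
step 2: w=[0.0000, 0.0007, 0.0007, 0.0464, 0.0464, 0.0464, 0.0464, 0.1388, 0.1388, 0.1388, 0.1961, 0.2002]  mean=-0.1707  Neff=6.8978  idx=[3, 5, 6, 7, 8, 8, 9, 9, 10, 10, 11, 11]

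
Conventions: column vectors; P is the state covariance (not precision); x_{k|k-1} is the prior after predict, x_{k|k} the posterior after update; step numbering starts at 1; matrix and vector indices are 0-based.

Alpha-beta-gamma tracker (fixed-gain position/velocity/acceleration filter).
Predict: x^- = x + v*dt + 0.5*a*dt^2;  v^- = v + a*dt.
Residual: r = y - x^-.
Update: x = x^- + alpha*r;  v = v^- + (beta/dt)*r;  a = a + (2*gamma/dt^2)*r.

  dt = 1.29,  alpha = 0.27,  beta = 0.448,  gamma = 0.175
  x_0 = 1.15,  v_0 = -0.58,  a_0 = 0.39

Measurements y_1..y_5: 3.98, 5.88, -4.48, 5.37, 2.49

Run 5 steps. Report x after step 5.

step 1: x_pred=0.7263  r=3.2537  x^+=1.6048  v^+=1.0531  a^+=1.0743
step 2: x_pred=3.8572  r=2.0228  x^+=4.4033  v^+=3.1415  a^+=1.4998
step 3: x_pred=9.7037  r=-14.1837  x^+=5.8741  v^+=0.1504  a^+=-1.4834
step 4: x_pred=4.8338  r=0.5362  x^+=4.9786  v^+=-1.5770  a^+=-1.3706
step 5: x_pred=1.8038  r=0.6862  x^+=1.9891  v^+=-3.1068  a^+=-1.2263

x_post = 1.9891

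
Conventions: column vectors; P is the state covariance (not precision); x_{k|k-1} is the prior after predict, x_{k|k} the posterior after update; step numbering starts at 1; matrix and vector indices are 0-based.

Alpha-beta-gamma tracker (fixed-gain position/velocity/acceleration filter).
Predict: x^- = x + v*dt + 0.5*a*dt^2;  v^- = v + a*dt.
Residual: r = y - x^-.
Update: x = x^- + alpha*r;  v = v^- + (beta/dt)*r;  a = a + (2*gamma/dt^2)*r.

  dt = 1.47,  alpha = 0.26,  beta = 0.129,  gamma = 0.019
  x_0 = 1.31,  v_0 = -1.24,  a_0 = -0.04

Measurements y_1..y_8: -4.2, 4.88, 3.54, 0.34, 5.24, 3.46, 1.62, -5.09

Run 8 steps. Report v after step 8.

step 1: x_pred=-0.5560  r=-3.6440  x^+=-1.5035  v^+=-1.6186  a^+=-0.1041
step 2: x_pred=-3.9952  r=8.8752  x^+=-1.6877  v^+=-0.9927  a^+=0.0520
step 3: x_pred=-3.0908  r=6.6308  x^+=-1.3668  v^+=-0.3344  a^+=0.1686
step 4: x_pred=-1.6762  r=2.0162  x^+=-1.1520  v^+=0.0904  a^+=0.2041
step 5: x_pred=-0.7987  r=6.0387  x^+=0.7714  v^+=0.9202  a^+=0.3102
step 6: x_pred=2.4593  r=1.0007  x^+=2.7195  v^+=1.4641  a^+=0.3278
step 7: x_pred=5.2260  r=-3.6060  x^+=4.2884  v^+=1.6296  a^+=0.2644
step 8: x_pred=6.9696  r=-12.0596  x^+=3.8341  v^+=0.9600  a^+=0.0524

v_post = 0.9600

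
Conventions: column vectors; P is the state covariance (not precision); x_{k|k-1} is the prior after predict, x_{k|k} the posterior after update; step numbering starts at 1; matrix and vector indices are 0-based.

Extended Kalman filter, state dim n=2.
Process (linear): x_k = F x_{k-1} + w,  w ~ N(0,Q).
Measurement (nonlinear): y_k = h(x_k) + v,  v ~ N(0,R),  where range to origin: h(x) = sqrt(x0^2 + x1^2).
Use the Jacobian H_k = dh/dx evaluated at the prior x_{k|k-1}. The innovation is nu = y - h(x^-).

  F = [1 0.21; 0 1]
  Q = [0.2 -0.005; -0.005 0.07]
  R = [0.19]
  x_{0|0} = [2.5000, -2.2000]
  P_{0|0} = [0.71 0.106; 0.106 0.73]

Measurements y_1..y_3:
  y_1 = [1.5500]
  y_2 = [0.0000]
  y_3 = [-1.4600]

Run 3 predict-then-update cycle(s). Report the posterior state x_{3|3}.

step 1: x^-=[2.0380, -2.2000]  P^-=[0.9867 0.2543; 0.2543 0.8000]  H_jac=[0.6796 -0.7336]  S=[0.8227]  K=[0.5883; -0.5033]  nu=[-1.4489]  x^+=[1.1856, -1.4707]  P^+=[0.7020 0.4979; 0.4979 0.5916]
step 2: x^-=[0.8767, -1.4707]  P^-=[1.1372 0.6171; 0.6171 0.6616]  H_jac=[0.5120 -0.8590]  S=[0.4334]  K=[0.1204; -0.5821]  nu=[-1.7122]  x^+=[0.6706, -0.4741]  P^+=[1.1309 0.6475; 0.6475 0.5147]
step 3: x^-=[0.5711, -0.4741]  P^-=[1.6255 0.7506; 0.7506 0.5847]  H_jac=[0.7694 -0.6387]  S=[0.6531]  K=[1.1809; 0.3124]  nu=[-2.2022]  x^+=[-2.0296, -1.1620]  P^+=[0.7147 0.5097; 0.5097 0.5210]

x_post = [-2.0296, -1.1620]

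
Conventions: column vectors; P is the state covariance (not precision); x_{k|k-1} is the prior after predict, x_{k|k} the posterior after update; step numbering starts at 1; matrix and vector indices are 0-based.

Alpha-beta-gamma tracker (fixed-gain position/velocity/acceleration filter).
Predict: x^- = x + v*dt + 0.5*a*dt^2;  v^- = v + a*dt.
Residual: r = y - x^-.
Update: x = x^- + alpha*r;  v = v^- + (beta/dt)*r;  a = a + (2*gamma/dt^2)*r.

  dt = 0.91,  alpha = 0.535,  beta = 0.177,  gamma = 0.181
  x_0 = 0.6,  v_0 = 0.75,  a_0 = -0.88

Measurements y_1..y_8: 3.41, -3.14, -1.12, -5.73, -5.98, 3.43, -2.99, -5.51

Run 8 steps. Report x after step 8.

x_post = -1.7720

step 1: x_pred=0.9181  r=2.4919  x^+=2.2513  v^+=0.4339  a^+=0.2093
step 2: x_pred=2.7328  r=-5.8728  x^+=-0.4092  v^+=-0.5179  a^+=-2.3580
step 3: x_pred=-1.8568  r=0.7368  x^+=-1.4626  v^+=-2.5204  a^+=-2.0359
step 4: x_pred=-4.5991  r=-1.1309  x^+=-5.2041  v^+=-4.5930  a^+=-2.5302
step 5: x_pred=-10.4314  r=4.4514  x^+=-8.0499  v^+=-6.0297  a^+=-0.5843
step 6: x_pred=-13.7788  r=17.2088  x^+=-4.5721  v^+=-3.2142  a^+=6.9384
step 7: x_pred=-4.6242  r=1.6342  x^+=-3.7499  v^+=3.4176  a^+=7.6528
step 8: x_pred=2.5288  r=-8.0388  x^+=-1.7720  v^+=8.8181  a^+=4.1387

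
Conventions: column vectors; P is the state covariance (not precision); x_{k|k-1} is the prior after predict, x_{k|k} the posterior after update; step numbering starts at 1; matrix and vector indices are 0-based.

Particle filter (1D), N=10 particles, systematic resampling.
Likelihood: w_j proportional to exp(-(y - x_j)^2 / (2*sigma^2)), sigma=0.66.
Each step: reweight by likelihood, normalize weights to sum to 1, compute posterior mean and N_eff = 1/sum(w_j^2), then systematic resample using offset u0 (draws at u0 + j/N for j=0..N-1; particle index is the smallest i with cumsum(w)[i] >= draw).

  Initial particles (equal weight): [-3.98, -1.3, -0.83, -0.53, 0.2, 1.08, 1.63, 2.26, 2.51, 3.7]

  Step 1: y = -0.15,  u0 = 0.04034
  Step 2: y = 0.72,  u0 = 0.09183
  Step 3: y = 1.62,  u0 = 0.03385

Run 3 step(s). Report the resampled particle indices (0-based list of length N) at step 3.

resampled_idx = [1, 4, 7, 7, 7, 8, 8, 8, 9, 9]

step 1: w=[0.0000, 0.0803, 0.2156, 0.3106, 0.3186, 0.0646, 0.0097, 0.0005, 0.0001, 0.0000]  mean=-0.2976  Neff=3.9185  idx=[1, 2, 2, 3, 3, 3, 4, 4, 4, 5]
step 2: w=[0.0025, 0.0172, 0.0172, 0.0450, 0.0450, 0.0450, 0.1983, 0.1983, 0.1983, 0.2331]  mean=0.2675  Neff=5.5854  idx=[4, 6, 6, 7, 7, 8, 8, 9, 9, 9]
step 3: w=[0.0018, 0.0360, 0.0360, 0.0360, 0.0360, 0.0360, 0.0360, 0.2607, 0.2607, 0.2607]  mean=0.8870  Neff=4.7235  idx=[1, 4, 7, 7, 7, 8, 8, 8, 9, 9]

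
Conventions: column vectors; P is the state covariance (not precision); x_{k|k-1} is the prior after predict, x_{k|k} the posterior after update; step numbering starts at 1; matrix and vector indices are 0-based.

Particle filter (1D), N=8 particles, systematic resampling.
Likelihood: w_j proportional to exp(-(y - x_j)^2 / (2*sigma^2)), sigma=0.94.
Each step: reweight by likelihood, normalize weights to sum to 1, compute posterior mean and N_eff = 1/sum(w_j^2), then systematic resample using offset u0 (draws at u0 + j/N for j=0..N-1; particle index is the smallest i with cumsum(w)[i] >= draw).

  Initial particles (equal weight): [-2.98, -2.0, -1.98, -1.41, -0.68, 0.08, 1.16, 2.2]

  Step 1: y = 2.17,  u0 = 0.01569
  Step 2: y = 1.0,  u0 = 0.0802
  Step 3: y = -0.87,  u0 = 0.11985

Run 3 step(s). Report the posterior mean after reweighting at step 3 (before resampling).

step 1: w=[0.0000, 0.0000, 0.0000, 0.0004, 0.0061, 0.0510, 0.3390, 0.6035]  mean=1.7200  Neff=2.0760  idx=[5, 6, 6, 6, 7, 7, 7, 7]
step 2: w=[0.1158, 0.1843, 0.1843, 0.1843, 0.0828, 0.0828, 0.0828, 0.0828]  mean=1.3793  Neff=7.0043  idx=[0, 1, 2, 2, 3, 4, 5, 7]
step 3: w=[0.5983, 0.0968, 0.0968, 0.0968, 0.0968, 0.0048, 0.0048, 0.0048]  mean=0.5289  Neff=2.5285  idx=[0, 0, 0, 0, 1, 2, 3, 6]

post_mean = 0.5289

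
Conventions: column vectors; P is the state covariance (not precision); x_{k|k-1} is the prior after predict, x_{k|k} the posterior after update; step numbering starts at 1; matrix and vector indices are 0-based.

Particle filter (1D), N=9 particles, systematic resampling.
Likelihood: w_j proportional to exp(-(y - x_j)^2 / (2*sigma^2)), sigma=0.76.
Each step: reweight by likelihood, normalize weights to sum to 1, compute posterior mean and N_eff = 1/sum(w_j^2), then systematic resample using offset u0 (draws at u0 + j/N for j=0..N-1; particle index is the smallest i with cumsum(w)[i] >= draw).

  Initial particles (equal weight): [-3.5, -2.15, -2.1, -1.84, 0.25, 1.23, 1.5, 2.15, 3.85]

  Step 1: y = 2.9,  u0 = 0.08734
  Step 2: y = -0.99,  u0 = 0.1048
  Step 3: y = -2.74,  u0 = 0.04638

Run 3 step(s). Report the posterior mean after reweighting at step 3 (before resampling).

post_mean = 1.5005

step 1: w=[0.0000, 0.0000, 0.0000, 0.0000, 0.0017, 0.0664, 0.1360, 0.4561, 0.3398]  mean=2.5749  Neff=2.8869  idx=[6, 6, 7, 7, 7, 7, 8, 8, 8]
step 2: w=[0.4612, 0.4612, 0.0194, 0.0194, 0.0194, 0.0194, 0.0000, 0.0000, 0.0000]  mean=1.5505  Neff=2.3426  idx=[0, 0, 0, 0, 1, 1, 1, 1, 5]
step 3: w=[0.1249, 0.1249, 0.1249, 0.1249, 0.1249, 0.1249, 0.1249, 0.1249, 0.0007]  mean=1.5005  Neff=8.0117  idx=[0, 1, 2, 3, 3, 4, 5, 6, 7]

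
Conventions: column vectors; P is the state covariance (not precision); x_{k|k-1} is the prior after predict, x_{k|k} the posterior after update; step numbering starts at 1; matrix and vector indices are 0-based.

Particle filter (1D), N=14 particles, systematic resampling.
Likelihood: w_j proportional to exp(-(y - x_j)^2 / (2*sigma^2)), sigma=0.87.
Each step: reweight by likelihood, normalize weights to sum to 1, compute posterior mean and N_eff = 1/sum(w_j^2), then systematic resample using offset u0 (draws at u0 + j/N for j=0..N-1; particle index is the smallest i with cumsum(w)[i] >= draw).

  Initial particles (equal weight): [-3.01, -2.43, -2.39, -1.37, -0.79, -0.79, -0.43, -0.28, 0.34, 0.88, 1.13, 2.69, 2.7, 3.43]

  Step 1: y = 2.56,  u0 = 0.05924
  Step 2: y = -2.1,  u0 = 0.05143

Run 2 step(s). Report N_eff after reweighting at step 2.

step 1: w=[0.0000, 0.0000, 0.0000, 0.0000, 0.0002, 0.0002, 0.0009, 0.0016, 0.0127, 0.0509, 0.0851, 0.3249, 0.3243, 0.1993]  mean=2.5771  Neff=3.8401  idx=[9, 10, 11, 11, 11, 11, 12, 12, 12, 12, 12, 13, 13, 13]
step 2: w=[0.7356, 0.2638, 0.0001, 0.0001, 0.0001, 0.0001, 0.0001, 0.0001, 0.0001, 0.0001, 0.0001, 0.0000, 0.0000, 0.0000]  mean=0.9470  Neff=1.6374  idx=[0, 0, 0, 0, 0, 0, 0, 0, 0, 0, 1, 1, 1, 1]

N_eff = 1.6374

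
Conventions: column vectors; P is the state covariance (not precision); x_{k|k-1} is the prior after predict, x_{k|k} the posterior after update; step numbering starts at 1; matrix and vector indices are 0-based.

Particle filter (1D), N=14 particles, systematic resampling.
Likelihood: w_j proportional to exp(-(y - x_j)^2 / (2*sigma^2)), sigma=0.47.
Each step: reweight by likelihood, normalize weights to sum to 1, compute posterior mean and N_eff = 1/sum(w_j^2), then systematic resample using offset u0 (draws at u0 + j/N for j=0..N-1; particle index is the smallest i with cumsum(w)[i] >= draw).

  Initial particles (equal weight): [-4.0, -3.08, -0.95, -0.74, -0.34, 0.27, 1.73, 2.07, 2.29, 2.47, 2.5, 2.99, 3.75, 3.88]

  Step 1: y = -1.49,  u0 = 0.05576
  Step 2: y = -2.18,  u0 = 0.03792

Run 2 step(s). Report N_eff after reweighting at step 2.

step 1: w=[0.0000, 0.0038, 0.6073, 0.3289, 0.0589, 0.0011, 0.0000, 0.0000, 0.0000, 0.0000, 0.0000, 0.0000, 0.0000, 0.0000]  mean=-0.8519  Neff=2.0813  idx=[2, 2, 2, 2, 2, 2, 2, 2, 3, 3, 3, 3, 3, 4]
step 2: w=[0.1062, 0.1062, 0.1062, 0.1062, 0.1062, 0.1062, 0.1062, 0.1062, 0.0298, 0.0298, 0.0298, 0.0298, 0.0298, 0.0015]  mean=-0.9177  Neff=10.5694  idx=[0, 1, 1, 2, 3, 3, 4, 5, 5, 6, 7, 7, 9, 11]

N_eff = 10.5694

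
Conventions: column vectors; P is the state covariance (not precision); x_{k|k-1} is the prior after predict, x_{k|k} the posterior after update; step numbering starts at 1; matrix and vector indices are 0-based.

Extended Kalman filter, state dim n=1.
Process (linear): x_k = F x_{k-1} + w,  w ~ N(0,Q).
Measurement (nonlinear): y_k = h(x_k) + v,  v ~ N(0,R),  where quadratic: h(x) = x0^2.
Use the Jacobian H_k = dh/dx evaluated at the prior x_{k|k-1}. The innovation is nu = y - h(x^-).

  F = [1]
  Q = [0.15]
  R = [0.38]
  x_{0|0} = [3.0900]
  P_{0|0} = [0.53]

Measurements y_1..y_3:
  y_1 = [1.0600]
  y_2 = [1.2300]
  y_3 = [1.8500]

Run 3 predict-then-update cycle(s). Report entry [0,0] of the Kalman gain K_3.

step 1: x^-=[3.0900]  P^-=[0.6800]  H_jac=[6.1800]  S=[26.3508]  K=[0.1595]  nu=[-8.4881]  x^+=[1.7363]  P^+=[0.0098]
step 2: x^-=[1.7363]  P^-=[0.1598]  H_jac=[3.4727]  S=[2.3072]  K=[0.2405]  nu=[-1.7848]  x^+=[1.3070]  P^+=[0.0263]
step 3: x^-=[1.3070]  P^-=[0.1763]  H_jac=[2.6140]  S=[1.5848]  K=[0.2908]  nu=[0.1417]  x^+=[1.3482]  P^+=[0.0423]

K[0,0] = 0.2908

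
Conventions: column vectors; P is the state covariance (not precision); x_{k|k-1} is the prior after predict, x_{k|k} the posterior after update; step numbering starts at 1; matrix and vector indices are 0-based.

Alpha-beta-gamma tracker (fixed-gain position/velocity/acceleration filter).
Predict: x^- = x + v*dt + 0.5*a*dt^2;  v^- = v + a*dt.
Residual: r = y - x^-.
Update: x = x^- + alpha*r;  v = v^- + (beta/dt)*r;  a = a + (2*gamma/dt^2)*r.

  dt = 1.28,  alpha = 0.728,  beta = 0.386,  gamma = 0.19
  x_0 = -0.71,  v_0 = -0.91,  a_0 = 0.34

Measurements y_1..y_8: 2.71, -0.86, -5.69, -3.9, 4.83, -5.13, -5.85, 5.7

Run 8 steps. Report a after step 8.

a_post = 2.0436

step 1: x_pred=-1.5963  r=4.3063  x^+=1.5387  v^+=0.8238  a^+=1.3388
step 2: x_pred=3.6899  r=-4.5499  x^+=0.3776  v^+=1.1654  a^+=0.2835
step 3: x_pred=2.1015  r=-7.7915  x^+=-3.5707  v^+=-0.8214  a^+=-1.5236
step 4: x_pred=-5.8702  r=1.9702  x^+=-4.4359  v^+=-2.1775  a^+=-1.0666
step 5: x_pred=-8.0968  r=12.9268  x^+=1.3139  v^+=0.3555  a^+=1.9315
step 6: x_pred=3.3512  r=-8.4812  x^+=-2.8231  v^+=0.2702  a^+=-0.0356
step 7: x_pred=-2.5064  r=-3.3436  x^+=-4.9405  v^+=-0.7836  a^+=-0.8111
step 8: x_pred=-6.6080  r=12.3080  x^+=2.3522  v^+=1.8898  a^+=2.0436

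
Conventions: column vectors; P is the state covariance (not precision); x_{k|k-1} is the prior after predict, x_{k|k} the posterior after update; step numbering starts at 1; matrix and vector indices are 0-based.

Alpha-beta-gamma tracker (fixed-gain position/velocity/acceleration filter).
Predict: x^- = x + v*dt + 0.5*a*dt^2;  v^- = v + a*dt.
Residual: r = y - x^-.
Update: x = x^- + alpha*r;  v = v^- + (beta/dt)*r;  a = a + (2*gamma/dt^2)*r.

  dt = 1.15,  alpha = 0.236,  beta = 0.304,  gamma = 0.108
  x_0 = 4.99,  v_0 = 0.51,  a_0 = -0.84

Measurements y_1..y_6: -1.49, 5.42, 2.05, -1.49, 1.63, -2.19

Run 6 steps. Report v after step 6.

step 1: x_pred=5.0211  r=-6.5111  x^+=3.4844  v^+=-2.1772  a^+=-1.9034
step 2: x_pred=-0.2780  r=5.6980  x^+=1.0668  v^+=-2.8599  a^+=-0.9728
step 3: x_pred=-2.8654  r=4.9154  x^+=-1.7053  v^+=-2.6792  a^+=-0.1700
step 4: x_pred=-4.8989  r=3.4089  x^+=-4.0944  v^+=-1.9736  a^+=0.3868
step 5: x_pred=-6.1083  r=7.7383  x^+=-4.2820  v^+=0.5168  a^+=1.6506
step 6: x_pred=-2.5962  r=0.4062  x^+=-2.5004  v^+=2.5224  a^+=1.7170

v_post = 2.5224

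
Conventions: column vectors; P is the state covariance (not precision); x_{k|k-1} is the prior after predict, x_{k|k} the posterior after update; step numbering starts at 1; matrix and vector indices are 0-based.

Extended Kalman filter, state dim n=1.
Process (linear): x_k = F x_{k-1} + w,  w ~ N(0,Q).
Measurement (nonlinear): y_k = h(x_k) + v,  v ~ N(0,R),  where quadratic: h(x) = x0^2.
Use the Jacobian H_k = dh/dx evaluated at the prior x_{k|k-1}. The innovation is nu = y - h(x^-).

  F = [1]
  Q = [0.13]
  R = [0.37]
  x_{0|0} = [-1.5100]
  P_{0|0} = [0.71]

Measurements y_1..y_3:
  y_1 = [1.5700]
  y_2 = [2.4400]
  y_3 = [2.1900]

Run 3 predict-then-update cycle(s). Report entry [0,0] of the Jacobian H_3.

H_jac[0,0] = -3.0310

step 1: x^-=[-1.5100]  P^-=[0.8400]  H_jac=[-3.0200]  S=[8.0311]  K=[-0.3159]  nu=[-0.7101]  x^+=[-1.2857]  P^+=[0.0387]
step 2: x^-=[-1.2857]  P^-=[0.1687]  H_jac=[-2.5714]  S=[1.4855]  K=[-0.2920]  nu=[0.7870]  x^+=[-1.5155]  P^+=[0.0420]
step 3: x^-=[-1.5155]  P^-=[0.1720]  H_jac=[-3.0310]  S=[1.9504]  K=[-0.2673]  nu=[-0.1068]  x^+=[-1.4870]  P^+=[0.0326]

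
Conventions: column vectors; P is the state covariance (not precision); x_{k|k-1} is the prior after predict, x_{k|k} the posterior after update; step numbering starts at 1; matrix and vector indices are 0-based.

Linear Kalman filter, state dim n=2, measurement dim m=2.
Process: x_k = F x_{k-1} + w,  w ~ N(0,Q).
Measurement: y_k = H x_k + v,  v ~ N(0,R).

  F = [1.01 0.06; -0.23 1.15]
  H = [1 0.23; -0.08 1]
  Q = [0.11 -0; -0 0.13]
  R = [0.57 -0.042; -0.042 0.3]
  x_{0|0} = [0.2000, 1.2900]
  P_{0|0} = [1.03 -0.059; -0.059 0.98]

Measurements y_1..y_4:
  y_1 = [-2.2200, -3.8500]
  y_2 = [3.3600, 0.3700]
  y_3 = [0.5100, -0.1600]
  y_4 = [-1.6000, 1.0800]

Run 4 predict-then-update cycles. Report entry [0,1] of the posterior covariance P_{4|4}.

step 1: x^-=[0.2794, 1.4375]  P^-=[1.1571 -0.2394; -0.2394 1.5117]  S=[1.6969 -0.0218; -0.0218 1.8575]  K=[0.6472 -0.1711; 0.0745 0.8251]  nu=[-2.8300, -5.2651]  x^+=[-0.6514, -3.1173]  P^+=[0.3870 -0.0475; -0.0475 0.2406]
step 2: x^-=[-0.8449, -3.4351]  P^-=[0.4999 -0.1279; -0.1279 0.4938]  S=[1.0372 -0.0939; -0.0939 0.8175]  K=[0.4396 -0.1548; 0.0425 0.6215]  nu=[4.9950, 3.7375]  x^+=[0.7722, -0.9001]  P^+=[0.2671 -0.0435; -0.0435 0.1812]
step 3: x^-=[0.7259, -1.2127]  P^-=[0.3778 -0.0995; -0.0995 0.4068]  S=[0.9236 -0.0764; -0.0764 0.7251]  K=[0.3728 -0.1397; 0.0412 0.5763]  nu=[0.0630, 1.1108]  x^+=[0.5942, -0.5700]  P^+=[0.2274 -0.0394; -0.0394 0.1680]
step 4: x^-=[0.5660, -0.7921]  P^-=[0.3378 -0.0864; -0.0864 0.3850]  S=[0.8884 -0.0653; -0.0653 0.7010]  K=[0.3483 -0.1294; 0.0438 0.5632]  nu=[-1.9838, 1.9174]  x^+=[-0.3731, 0.2008]  P^+=[0.2124 -0.0365; -0.0365 0.1642]

P_post[0,1] = -0.0365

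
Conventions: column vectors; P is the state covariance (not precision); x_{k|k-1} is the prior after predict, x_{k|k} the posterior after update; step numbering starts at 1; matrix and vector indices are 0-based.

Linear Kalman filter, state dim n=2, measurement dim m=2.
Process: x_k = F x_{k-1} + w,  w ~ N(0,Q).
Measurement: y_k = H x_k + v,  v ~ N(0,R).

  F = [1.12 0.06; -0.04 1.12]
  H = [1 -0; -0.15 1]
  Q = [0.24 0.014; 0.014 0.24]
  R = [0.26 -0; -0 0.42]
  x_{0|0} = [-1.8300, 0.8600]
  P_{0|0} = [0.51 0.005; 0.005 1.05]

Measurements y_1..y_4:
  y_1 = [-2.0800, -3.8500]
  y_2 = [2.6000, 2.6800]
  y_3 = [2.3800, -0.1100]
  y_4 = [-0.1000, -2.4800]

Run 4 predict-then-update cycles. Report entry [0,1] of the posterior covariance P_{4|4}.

P_post[0,1] = 0.0221

step 1: x^-=[-1.9980, 1.0364]  P^-=[0.8842 0.0680; 0.0680 1.5575]  S=[1.1442 -0.0647; -0.0647 1.9770]  K=[0.7723 -0.0074; 0.1038 0.7860]  nu=[-0.0820, -5.1861]  x^+=[-2.0227, -3.0486]  P^+=[0.2008 0.0270; 0.0270 0.3342]
step 2: x^-=[-2.4484, -3.3336]  P^-=[0.4967 0.0613; 0.0613 0.6571]  S=[0.7567 -0.0133; -0.0133 1.0699]  K=[0.6563 -0.0043; 0.0916 0.6067]  nu=[5.0484, 5.6463]  x^+=[0.8410, 0.5545]  P^+=[0.1706 0.0238; 0.0238 0.2584]
step 3: x^-=[0.9752, 0.5874]  P^-=[0.4582 0.0535; 0.0535 0.5623]  S=[0.7182 -0.0152; -0.0152 0.9765]  K=[0.6379 -0.0056; 0.0866 0.5689]  nu=[1.4048, -0.5511]  x^+=[1.8744, 0.3955]  P^+=[0.1658 0.0225; 0.0225 0.2423]
step 4: x^-=[2.1230, 0.3679]  P^-=[0.4519 0.0510; 0.0510 0.5422]  S=[0.7119 -0.0168; -0.0168 0.9571]  K=[0.6346 -0.0064; 0.0849 0.5600]  nu=[-2.2230, -2.5295]  x^+=[0.7284, -1.2373]  P^+=[0.1650 0.0221; 0.0221 0.2385]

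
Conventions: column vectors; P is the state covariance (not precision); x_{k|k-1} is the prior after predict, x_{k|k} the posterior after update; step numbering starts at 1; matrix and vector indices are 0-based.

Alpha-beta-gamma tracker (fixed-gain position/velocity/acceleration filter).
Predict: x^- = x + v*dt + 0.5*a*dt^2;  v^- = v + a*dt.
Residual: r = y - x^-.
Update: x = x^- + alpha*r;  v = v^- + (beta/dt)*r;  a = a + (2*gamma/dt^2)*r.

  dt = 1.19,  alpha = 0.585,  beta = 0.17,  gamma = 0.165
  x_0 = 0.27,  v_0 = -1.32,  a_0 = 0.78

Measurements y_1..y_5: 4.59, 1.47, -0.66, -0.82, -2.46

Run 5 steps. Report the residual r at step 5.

resid = -5.1502

step 1: x_pred=-0.7485  r=5.3385  x^+=2.3745  v^+=0.3708  a^+=2.0241
step 2: x_pred=4.2490  r=-2.7790  x^+=2.6233  v^+=2.3825  a^+=1.3765
step 3: x_pred=6.4330  r=-7.0930  x^+=2.2836  v^+=3.0072  a^+=-0.2765
step 4: x_pred=5.6664  r=-6.4864  x^+=1.8719  v^+=1.7516  a^+=-1.7880
step 5: x_pred=2.6902  r=-5.1502  x^+=-0.3227  v^+=-1.1119  a^+=-2.9882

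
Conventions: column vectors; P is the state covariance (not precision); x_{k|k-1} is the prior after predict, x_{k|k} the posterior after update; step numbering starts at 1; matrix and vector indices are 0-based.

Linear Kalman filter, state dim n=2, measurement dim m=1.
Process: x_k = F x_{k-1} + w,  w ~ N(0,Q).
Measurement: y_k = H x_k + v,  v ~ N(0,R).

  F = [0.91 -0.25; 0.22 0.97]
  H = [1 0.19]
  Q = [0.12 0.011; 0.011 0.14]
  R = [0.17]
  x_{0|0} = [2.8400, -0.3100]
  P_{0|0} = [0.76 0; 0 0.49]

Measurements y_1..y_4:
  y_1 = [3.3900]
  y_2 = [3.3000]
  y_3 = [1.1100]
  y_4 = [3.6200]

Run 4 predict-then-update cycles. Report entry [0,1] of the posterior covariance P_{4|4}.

step 1: x^-=[2.6619, 0.3241]  P^-=[0.7800 0.0443; 0.0443 0.6378]  S=[0.9899]  K=[0.7965; 0.1672]  nu=[0.6665]  x^+=[3.1928, 0.4355]  P^+=[0.1520 -0.0875; -0.0875 0.6101]
step 2: x^-=[2.7965, 1.1249]  P^-=[0.3238 -0.1790; -0.1790 0.6841]  S=[0.4505]  K=[0.6433; -0.1087]  nu=[0.2897]  x^+=[2.9829, 1.0934]  P^+=[0.1374 -0.1474; -0.1474 0.6788]
step 3: x^-=[2.4411, 1.7168]  P^-=[0.3433 -0.2481; -0.2481 0.7224]  S=[0.4451]  K=[0.6654; -0.2492]  nu=[-1.6573]  x^+=[1.3384, 2.1298]  P^+=[0.1462 -0.1744; -0.1744 0.6948]
step 4: x^-=[0.6855, 2.3603]  P^-=[0.3639 -0.2725; -0.2725 0.7264]  S=[0.4565]  K=[0.6836; -0.2946]  nu=[2.4860]  x^+=[2.3850, 1.6278]  P^+=[0.1505 -0.1806; -0.1806 0.6867]

P_post[0,1] = -0.1806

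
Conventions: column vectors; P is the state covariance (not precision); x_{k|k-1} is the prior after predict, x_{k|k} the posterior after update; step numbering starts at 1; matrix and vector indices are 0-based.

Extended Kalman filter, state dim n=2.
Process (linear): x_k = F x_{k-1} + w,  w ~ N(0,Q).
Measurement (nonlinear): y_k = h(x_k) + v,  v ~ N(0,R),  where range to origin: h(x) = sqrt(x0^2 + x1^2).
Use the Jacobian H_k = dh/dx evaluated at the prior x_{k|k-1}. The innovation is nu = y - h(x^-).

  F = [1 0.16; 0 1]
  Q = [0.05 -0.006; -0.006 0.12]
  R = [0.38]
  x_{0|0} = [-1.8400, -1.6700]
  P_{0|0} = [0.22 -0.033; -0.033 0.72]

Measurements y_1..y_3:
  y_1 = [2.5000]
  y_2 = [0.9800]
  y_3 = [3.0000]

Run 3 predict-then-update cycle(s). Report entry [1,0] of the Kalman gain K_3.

K[1,0] = -0.2793

step 1: x^-=[-2.1072, -1.6700]  P^-=[0.2779 0.0762; 0.0762 0.8400]  H_jac=[-0.7837 -0.6211]  S=[0.9489]  K=[-0.2794; -0.6128]  nu=[-0.1887]  x^+=[-2.0545, -1.5544]  P^+=[0.2038 -0.0862; -0.0862 0.4837]
step 2: x^-=[-2.3032, -1.5544]  P^-=[0.2386 -0.0149; -0.0149 0.6037]  H_jac=[-0.8289 -0.5594]  S=[0.7191]  K=[-0.2635; -0.4525]  nu=[-1.7986]  x^+=[-1.8293, -0.7404]  P^+=[0.1887 -0.1006; -0.1006 0.4565]
step 3: x^-=[-1.9477, -0.7404]  P^-=[0.2182 -0.0336; -0.0336 0.5765]  H_jac=[-0.9347 -0.3553]  S=[0.6211]  K=[-0.3091; -0.2793]  nu=[0.9163]  x^+=[-2.2310, -0.9963]  P^+=[0.1588 -0.0872; -0.0872 0.5280]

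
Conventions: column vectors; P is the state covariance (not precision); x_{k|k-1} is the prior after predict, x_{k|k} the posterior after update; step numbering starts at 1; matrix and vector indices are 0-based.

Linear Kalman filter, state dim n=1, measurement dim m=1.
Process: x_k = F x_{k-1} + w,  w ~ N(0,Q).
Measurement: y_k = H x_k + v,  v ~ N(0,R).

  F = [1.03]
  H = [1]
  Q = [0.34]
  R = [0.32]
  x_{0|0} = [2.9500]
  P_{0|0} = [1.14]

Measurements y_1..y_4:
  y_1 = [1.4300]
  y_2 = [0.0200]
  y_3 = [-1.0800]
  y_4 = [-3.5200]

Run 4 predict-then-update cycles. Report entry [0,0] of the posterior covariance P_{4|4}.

step 1: x^-=[3.0385]  P^-=[1.5494]  S=[1.8694]  K=[0.8288]  nu=[-1.6085]  x^+=[1.7053]  P^+=[0.2652]
step 2: x^-=[1.7565]  P^-=[0.6214]  S=[0.9414]  K=[0.6601]  nu=[-1.7365]  x^+=[0.6103]  P^+=[0.2112]
step 3: x^-=[0.6286]  P^-=[0.5641]  S=[0.8841]  K=[0.6380]  nu=[-1.7086]  x^+=[-0.4616]  P^+=[0.2042]
step 4: x^-=[-0.4754]  P^-=[0.5566]  S=[0.8766]  K=[0.6350]  nu=[-3.0446]  x^+=[-2.4086]  P^+=[0.2032]

P_post[0,0] = 0.2032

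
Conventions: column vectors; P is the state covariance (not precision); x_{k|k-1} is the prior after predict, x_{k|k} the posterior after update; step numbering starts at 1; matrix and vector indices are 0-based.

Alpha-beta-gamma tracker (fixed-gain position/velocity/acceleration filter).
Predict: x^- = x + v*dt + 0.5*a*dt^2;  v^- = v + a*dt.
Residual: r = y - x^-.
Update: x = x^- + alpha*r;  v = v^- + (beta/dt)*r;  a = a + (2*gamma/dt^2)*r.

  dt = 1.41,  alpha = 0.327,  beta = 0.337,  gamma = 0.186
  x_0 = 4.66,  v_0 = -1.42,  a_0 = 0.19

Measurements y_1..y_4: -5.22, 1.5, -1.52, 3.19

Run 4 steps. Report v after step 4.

step 1: x_pred=2.8467  r=-8.0667  x^+=0.2089  v^+=-3.0801  a^+=-1.3194
step 2: x_pred=-5.4456  r=6.9456  x^+=-3.1744  v^+=-3.2804  a^+=-0.0198
step 3: x_pred=-7.8194  r=6.2994  x^+=-5.7595  v^+=-1.8027  a^+=1.1589
step 4: x_pred=-7.1492  r=10.3392  x^+=-3.7683  v^+=2.3026  a^+=3.0935

v_post = 2.3026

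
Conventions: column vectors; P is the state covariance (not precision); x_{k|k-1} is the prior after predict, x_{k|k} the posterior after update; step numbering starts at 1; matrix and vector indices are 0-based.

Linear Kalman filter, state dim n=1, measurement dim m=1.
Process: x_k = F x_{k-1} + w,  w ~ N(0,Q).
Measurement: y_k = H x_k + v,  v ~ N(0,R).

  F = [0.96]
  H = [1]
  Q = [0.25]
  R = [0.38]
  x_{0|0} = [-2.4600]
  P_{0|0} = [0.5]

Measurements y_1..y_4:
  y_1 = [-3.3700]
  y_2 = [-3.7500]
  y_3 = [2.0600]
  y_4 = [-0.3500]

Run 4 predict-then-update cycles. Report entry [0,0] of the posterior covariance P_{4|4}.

P_post[0,0] = 0.2037

step 1: x^-=[-2.3616]  P^-=[0.7108]  S=[1.0908]  K=[0.6516]  nu=[-1.0084]  x^+=[-3.0187]  P^+=[0.2476]
step 2: x^-=[-2.8980]  P^-=[0.4782]  S=[0.8582]  K=[0.5572]  nu=[-0.8520]  x^+=[-3.3727]  P^+=[0.2117]
step 3: x^-=[-3.2378]  P^-=[0.4451]  S=[0.8251]  K=[0.5395]  nu=[5.2978]  x^+=[-0.3798]  P^+=[0.2050]
step 4: x^-=[-0.3646]  P^-=[0.4389]  S=[0.8189]  K=[0.5360]  nu=[0.0146]  x^+=[-0.3568]  P^+=[0.2037]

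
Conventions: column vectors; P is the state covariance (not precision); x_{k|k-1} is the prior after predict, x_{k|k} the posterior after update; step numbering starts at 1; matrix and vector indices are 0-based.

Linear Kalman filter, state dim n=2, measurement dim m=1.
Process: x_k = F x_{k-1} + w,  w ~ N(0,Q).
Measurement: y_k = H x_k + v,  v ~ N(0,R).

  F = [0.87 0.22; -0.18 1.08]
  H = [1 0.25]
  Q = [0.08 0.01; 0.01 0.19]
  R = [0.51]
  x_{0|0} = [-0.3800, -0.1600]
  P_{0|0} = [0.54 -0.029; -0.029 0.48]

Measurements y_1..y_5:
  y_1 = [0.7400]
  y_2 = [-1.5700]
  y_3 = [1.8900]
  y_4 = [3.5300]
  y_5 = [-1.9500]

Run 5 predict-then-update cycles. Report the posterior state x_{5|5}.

step 1: x^-=[-0.3658, -0.1044]  P^-=[0.5009 0.0134; 0.0134 0.7786]  S=[1.0662]  K=[0.4729; 0.1951]  nu=[1.1319]  x^+=[0.1695, 0.1165]  P^+=[0.2624 -0.0850; -0.0850 0.7380]
step 2: x^-=[0.1731, 0.0953]  P^-=[0.2818 0.0678; 0.0678 1.0924]  S=[0.8940]  K=[0.3342; 0.3813]  nu=[-1.7669]  x^+=[-0.4174, -0.5784]  P^+=[0.1820 -0.0461; -0.0461 0.9624]
step 3: x^-=[-0.4904, -0.5496]  P^-=[0.2467 0.1686; 0.1686 1.3364]  S=[0.9245]  K=[0.3124; 0.5438]  nu=[2.5178]  x^+=[0.2962, 0.8196]  P^+=[0.1564 0.0116; 0.0116 1.0630]
step 4: x^-=[0.4380, 0.8319]  P^-=[0.2543 0.2485; 0.2485 1.4305]  S=[0.9779]  K=[0.3235; 0.6198]  nu=[2.8841]  x^+=[1.3711, 2.6194]  P^+=[0.1519 0.0524; 0.0524 1.0548]
step 5: x^-=[1.7691, 2.5822]  P^-=[0.2661 0.2840; 0.2840 1.4049]  S=[1.0059]  K=[0.3351; 0.6315]  nu=[-4.3647]  x^+=[0.3065, -0.1741]  P^+=[0.1531 0.0711; 0.0711 1.0037]

x_post = [0.3065, -0.1741]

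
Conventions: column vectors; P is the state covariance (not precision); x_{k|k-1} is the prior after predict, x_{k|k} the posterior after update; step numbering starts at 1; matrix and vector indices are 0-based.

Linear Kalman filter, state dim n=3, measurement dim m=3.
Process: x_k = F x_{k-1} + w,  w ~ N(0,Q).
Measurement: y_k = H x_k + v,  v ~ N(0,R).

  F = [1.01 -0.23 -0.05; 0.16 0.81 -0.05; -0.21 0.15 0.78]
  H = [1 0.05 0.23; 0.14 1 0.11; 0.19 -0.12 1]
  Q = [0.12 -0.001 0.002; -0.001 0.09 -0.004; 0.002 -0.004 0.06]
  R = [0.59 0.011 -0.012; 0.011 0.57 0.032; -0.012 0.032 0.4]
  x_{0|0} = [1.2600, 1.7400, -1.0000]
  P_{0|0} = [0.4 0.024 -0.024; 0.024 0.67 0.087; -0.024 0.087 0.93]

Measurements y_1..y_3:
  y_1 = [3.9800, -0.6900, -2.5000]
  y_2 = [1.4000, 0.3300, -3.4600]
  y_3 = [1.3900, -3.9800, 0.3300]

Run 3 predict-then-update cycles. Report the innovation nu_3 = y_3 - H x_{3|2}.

innov = [-0.5485, -5.1960, 2.5671]

step 1: x^-=[0.9224, 1.6610, -0.7836]  P^-=[0.5591 -0.0412 -0.1728; -0.0412 0.5417 0.0753; -0.1728 0.0753 0.6852]  S=[1.1048 0.0853 0.0744; 0.0853 1.1306 0.0966; 0.0744 0.0966 1.0314]  K=[0.4754 -0.0120 -0.0930; -0.0320 0.4872 -0.0410; -0.0572 0.0630 0.6220]  nu=[3.1548, -2.3939, -1.6923]  x^+=[2.6082, 0.4629, -2.1675]  P^+=[0.3077 -0.0360 -0.1061; -0.0360 0.2767 0.0396; -0.1061 0.0396 0.2764]
step 2: x^-=[2.6362, 0.9007, -2.1689]  P^-=[0.4775 -0.0252 -0.1828; -0.0252 0.2693 0.0242; -0.1828 0.0242 0.2943]  S=[0.9977 0.0531 -0.0427; 0.0531 0.8448 0.0348; -0.0427 0.0348 0.6412]  K=[0.4303 0.0030 -0.1104; -0.0250 0.3209 -0.0393; -0.0988 0.0267 0.3922]  nu=[-0.7824, -0.7011, -1.6839]  x^+=[2.4834, 0.7613, -2.7706]  P^+=[0.2808 -0.0248 -0.1056; -0.0248 0.1825 0.0215; -0.1056 0.0215 0.1815]
step 3: x^-=[2.4716, 1.1525, -2.5684]  P^-=[0.4392 -0.0030 -0.1642; -0.0030 0.2109 0.0044; -0.1642 0.0044 0.2281]  S=[0.9661 0.0635 -0.0483; 0.0635 0.7873 0.0209; -0.0483 0.0209 0.5837]  K=[0.4088 0.0212 -0.1046; -0.0112 0.2701 -0.0474; -0.0995 0.0076 0.3279]  nu=[-0.5485, -5.1960, 2.5671]  x^+=[1.8688, -0.3665, -1.7114]  P^+=[0.2659 -0.0132 -0.0982; -0.0132 0.1530 0.0107; -0.0982 0.0107 0.1526]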